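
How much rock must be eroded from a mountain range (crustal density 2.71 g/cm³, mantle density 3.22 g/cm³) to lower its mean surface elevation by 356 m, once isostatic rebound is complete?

2250 m

Net drop Δ = e − u = e − e ρ_c/ρ_m = e (ρ_m − ρ_c)/ρ_m.
e = Δ ρ_m/(ρ_m − ρ_c) = 356 m × 3.22/0.51 = 2250 m.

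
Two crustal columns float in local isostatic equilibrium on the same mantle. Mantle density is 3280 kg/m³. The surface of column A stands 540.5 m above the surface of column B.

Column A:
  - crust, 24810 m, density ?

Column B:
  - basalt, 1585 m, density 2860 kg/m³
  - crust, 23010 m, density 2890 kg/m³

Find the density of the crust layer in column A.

Take the compensation level at the base of the deeper column (depth z_c below the surface of column A) and equate Σ ρ_i t_i down to z_c; mantle fills any gap and the z_c terms cancel.
Column A: 24810×ρ + (z_c − 24810)×3280
Column B: 540.5×0 + 1585×2860 + 23010×2890 + (z_c − 540.5 − 24595)×3280
The z_c×3280 term appears on both sides and cancels. Collect the known terms of each column as K = Σ(ρt)_known − 3280 × (depth of known layers): K_A = 0 − 3280×24810 = −81376800; K_B = 71032000 − 3280×(540.5 + 24595) = −11412440.
Balance: K_A + 24810×ρ = K_B, so ρ = (K_B − K_A)/24810 = 69964400/24810 = 2820 kg/m³.

2820 kg/m³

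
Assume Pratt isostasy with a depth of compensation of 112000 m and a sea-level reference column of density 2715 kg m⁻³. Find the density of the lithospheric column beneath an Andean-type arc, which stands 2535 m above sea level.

Pratt balance: ρ_ref D = ρ (D + h).
ρ = ρ_ref D/(D + h) = 2715 × 112000 m/(112000 m + 2535 m) = 2650 kg m⁻³.

2650 kg m⁻³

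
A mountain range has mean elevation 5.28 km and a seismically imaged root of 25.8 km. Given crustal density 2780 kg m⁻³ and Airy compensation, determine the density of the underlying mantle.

Airy balance: ρ_c h = (ρ_m − ρ_c) r → ρ_m = ρ_c (1 + h/r).
ρ_m = 2780 × (1 + 5.28 km/25.8 km) = 3350 kg m⁻³.

3350 kg m⁻³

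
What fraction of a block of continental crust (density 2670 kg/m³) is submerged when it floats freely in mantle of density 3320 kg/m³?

Submerged fraction = ρ_obj/ρ_fluid = 2670/3320 = 0.804.

0.804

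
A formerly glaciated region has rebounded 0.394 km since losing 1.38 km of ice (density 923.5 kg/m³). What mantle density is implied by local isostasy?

ρ_m = ρ_ice t / u = 923.5 × 1.38 km/0.394 km = 3230 kg/m³.

3230 kg/m³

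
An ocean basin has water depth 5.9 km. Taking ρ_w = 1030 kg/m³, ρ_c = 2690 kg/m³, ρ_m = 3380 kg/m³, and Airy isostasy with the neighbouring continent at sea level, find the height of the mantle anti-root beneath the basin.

For local isostatic compensation: replacing crust with seawater at the top is compensated by replacing crust with mantle at the base: d (ρ_c − ρ_w) = a (ρ_m − ρ_c).
a = d (ρ_c − ρ_w)/(ρ_m − ρ_c) = 5.9 km × 1660/690 = 14.2 km.

14.2 km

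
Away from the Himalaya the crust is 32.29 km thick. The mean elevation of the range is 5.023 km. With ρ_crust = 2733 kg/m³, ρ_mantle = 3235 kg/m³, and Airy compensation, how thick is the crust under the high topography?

Root depth r = h ρ_c / (ρ_m − ρ_c) = 5.023 km × 2733 / 502 = 27.35 km.
Total thickness = T + h + r = 32.29 km + 5.023 km + 27.35 km = 64.7 km.

64.7 km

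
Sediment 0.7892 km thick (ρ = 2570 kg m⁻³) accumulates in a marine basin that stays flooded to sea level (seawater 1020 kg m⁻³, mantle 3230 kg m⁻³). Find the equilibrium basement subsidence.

Submarine loading: the sediment displaces seawater, and the subsidence is in turn flooded, so s (ρ_m − ρ_w) = t (ρ_sed − ρ_w).
s = 0.7892 km × (2570 − 1020) / (3230 − 1020) = 0.554 km.

0.554 km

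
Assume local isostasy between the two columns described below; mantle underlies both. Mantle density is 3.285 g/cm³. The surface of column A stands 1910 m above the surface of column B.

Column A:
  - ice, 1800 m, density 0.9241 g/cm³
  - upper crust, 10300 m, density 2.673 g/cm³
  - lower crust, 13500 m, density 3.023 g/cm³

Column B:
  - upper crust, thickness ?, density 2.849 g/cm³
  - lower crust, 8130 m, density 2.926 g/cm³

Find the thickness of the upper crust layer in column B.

11200 m

Take the compensation level at the base of the deeper column (depth z_c below the surface of column A) and equate Σ ρ_i t_i down to z_c; mantle fills any gap and the z_c terms cancel.
Column A: 1800×0.9241 + 10300×2.673 + 13500×3.023 + (z_c − 25600)×3.285
Column B: 1910×0 + x×2.849 + 8130×2.926 + (z_c − 1910 − 8130 − x)×3.285
The z_c×3.285 term appears on both sides and cancels. Collect the known terms of each column as K = Σ(ρt)_known − 3.285 × (depth of known layers): K_A = 70005.78 − 3.285×25600 = −14090.22; K_B = 23788.38 − 3.285×(1910 + 8130) = −9193.02.
Balance: K_A = K_B − x×(3.285 − 2.849), so x = (K_B − K_A)/(3.285 − 2.849) = 4897.2/0.436 = 11200 m.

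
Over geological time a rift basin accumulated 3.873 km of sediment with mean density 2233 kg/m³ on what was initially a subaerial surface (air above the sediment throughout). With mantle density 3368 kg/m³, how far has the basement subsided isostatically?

Subaerial load: s = t ρ_sed / ρ_m = 3.873 km × 2233/3368 = 2.57 km.

2.57 km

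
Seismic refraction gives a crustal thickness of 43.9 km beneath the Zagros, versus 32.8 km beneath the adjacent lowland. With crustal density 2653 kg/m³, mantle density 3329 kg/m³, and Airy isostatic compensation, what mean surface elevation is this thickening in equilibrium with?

Excess crust Δ = 43.9 km − 32.8 km = 11.1 km, split between elevation h and root r with h + r = Δ.
Airy balance ρ_c h = (ρ_m − ρ_c) r gives r = h ρ_c/(ρ_m − ρ_c), so h (1 + ρ_c/(ρ_m − ρ_c)) = Δ, i.e. h = Δ (ρ_m − ρ_c)/ρ_m.
h = 11.1 km × 676/3329 = 2.25 km.

2.25 km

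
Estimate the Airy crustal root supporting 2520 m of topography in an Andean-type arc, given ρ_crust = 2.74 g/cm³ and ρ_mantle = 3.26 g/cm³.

13300 m

Isostatic balance requires: the weight of the topography is balanced by the buoyancy of the root, ρ_c h = (ρ_m − ρ_c) r.
r = h · ρ_c / (ρ_m − ρ_c) = 2520 m × 2.74 / (3.26 − 2.74) = 13300 m.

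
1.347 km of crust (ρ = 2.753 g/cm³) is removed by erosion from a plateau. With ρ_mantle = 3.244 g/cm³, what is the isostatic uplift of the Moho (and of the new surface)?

1.14 km

Unloading: uplift u = e ρ_c/ρ_m = 1.347 km × 2.753/3.244 = 1.14 km.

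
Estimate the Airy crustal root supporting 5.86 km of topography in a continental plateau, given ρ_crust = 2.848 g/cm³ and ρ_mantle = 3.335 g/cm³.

34.3 km

By Archimedes' principle applied to the lithosphere: the weight of the topography is balanced by the buoyancy of the root, ρ_c h = (ρ_m − ρ_c) r.
r = h · ρ_c / (ρ_m − ρ_c) = 5.86 km × 2.848 / (3.335 − 2.848) = 34.3 km.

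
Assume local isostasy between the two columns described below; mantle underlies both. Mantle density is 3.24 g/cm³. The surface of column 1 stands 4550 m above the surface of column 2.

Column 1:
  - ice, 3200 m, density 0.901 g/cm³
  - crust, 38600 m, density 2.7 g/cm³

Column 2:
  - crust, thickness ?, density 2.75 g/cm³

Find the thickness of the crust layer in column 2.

Take the compensation level at the base of the deeper column (depth z_c below the surface of column 1) and equate Σ ρ_i t_i down to z_c; mantle fills any gap and the z_c terms cancel.
Column 1: 3200×0.901 + 38600×2.7 + (z_c − 41800)×3.24
Column 2: 4550×0 + x×2.75 + (z_c − 4550 − 0 − x)×3.24
The z_c×3.24 term appears on both sides and cancels. Collect the known terms of each column as K = Σ(ρt)_known − 3.24 × (depth of known layers): K_1 = 107103.2 − 3.24×41800 = −28328.8; K_2 = 0 − 3.24×(4550 + 0) = −14742.
Balance: K_1 = K_2 − x×(3.24 − 2.75), so x = (K_2 − K_1)/(3.24 − 2.75) = 13586.8/0.49 = 27700 m.

27700 m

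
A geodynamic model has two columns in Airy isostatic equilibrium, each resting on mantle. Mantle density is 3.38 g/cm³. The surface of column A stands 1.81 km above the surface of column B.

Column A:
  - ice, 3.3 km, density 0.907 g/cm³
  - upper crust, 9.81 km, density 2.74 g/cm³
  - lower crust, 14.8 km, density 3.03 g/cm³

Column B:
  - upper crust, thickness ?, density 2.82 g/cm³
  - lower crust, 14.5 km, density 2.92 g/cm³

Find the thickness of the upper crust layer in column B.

12.2 km

Take the compensation level at the base of the deeper column (depth z_c below the surface of column A) and equate Σ ρ_i t_i down to z_c; mantle fills any gap and the z_c terms cancel.
Column A: 3.3×0.907 + 9.81×2.74 + 14.8×3.03 + (z_c − 27.91)×3.38
Column B: 1.81×0 + x×2.82 + 14.5×2.92 + (z_c − 1.81 − 14.5 − x)×3.38
The z_c×3.38 term appears on both sides and cancels. Collect the known terms of each column as K = Σ(ρt)_known − 3.38 × (depth of known layers): K_A = 74.7165 − 3.38×27.91 = −19.6193; K_B = 42.34 − 3.38×(1.81 + 14.5) = −12.7878.
Balance: K_A = K_B − x×(3.38 − 2.82), so x = (K_B − K_A)/(3.38 − 2.82) = 6.8315/0.56 = 12.2 km.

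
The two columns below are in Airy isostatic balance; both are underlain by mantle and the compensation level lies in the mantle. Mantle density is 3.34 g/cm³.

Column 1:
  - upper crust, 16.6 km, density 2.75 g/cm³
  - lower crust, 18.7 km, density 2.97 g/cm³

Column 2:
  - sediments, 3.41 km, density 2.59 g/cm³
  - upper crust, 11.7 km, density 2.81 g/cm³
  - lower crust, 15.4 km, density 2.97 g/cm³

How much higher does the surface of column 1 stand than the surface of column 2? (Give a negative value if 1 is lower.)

For any compensation level in the mantle, the mantle terms cancel and isostasy reduces to e = (Σt_1 − Σt_2) − (Σ(ρt)_1 − Σ(ρt)_2) / ρ_m.
Σt_1 = 35.3 km; Σt_2 = 30.51 km; Σ(ρt)_1 = 101.189; Σ(ρt)_2 = 87.4469 (in km·g/cm³).
e = (35.3 − 30.51) − (101.189 − 87.4469) / 3.34 = 0.676 km.

0.676 km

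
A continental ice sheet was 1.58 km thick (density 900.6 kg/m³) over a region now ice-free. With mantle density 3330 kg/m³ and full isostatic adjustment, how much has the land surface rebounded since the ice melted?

0.427 km

Removing the load lets mantle flow back in; uplift u satisfies ρ_ice t = ρ_m u.
u = t ρ_ice/ρ_m = 1.58 km × 900.6/3330 = 0.427 km.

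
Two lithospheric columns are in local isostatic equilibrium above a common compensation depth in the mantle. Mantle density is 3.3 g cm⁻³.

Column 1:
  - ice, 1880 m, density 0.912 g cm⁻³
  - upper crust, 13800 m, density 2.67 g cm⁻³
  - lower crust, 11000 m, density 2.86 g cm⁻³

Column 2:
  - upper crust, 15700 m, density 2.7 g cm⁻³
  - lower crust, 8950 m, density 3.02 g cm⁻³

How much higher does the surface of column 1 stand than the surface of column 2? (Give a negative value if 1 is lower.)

1850 m

For any compensation level in the mantle, the mantle terms cancel and isostasy reduces to e = (Σt_1 − Σt_2) − (Σ(ρt)_1 − Σ(ρt)_2) / ρ_m.
Σt_1 = 26680 m; Σt_2 = 24650 m; Σ(ρt)_1 = 70020.56; Σ(ρt)_2 = 69419 (in m·g cm⁻³).
e = (26680 − 24650) − (70020.56 − 69419) / 3.3 = 1850 m.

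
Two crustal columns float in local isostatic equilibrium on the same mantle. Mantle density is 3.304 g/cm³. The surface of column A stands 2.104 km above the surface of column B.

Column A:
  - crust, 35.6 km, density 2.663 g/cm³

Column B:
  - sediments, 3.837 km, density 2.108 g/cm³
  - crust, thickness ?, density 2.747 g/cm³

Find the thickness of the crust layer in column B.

20.2 km

Take the compensation level at the base of the deeper column (depth z_c below the surface of column A) and equate Σ ρ_i t_i down to z_c; mantle fills any gap and the z_c terms cancel.
Column A: 35.6×2.663 + (z_c − 35.6)×3.304
Column B: 2.104×0 + 3.837×2.108 + x×2.747 + (z_c − 2.104 − 3.837 − x)×3.304
The z_c×3.304 term appears on both sides and cancels. Collect the known terms of each column as K = Σ(ρt)_known − 3.304 × (depth of known layers): K_A = 94.8028 − 3.304×35.6 = −22.8196; K_B = 8.088396 − 3.304×(2.104 + 3.837) = −11.540668.
Balance: K_A = K_B − x×(3.304 − 2.747), so x = (K_B − K_A)/(3.304 − 2.747) = 11.2789/0.557 = 20.2 km.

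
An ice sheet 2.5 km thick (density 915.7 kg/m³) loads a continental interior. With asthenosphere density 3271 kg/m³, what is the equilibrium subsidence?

By Archimedes' principle applied to the lithosphere: the ice load ρ_ice t is balanced by mantle displaced below, ρ_m s.
s = t ρ_ice / ρ_m = 2.5 km × 915.7/3271 = 0.7 km.

0.7 km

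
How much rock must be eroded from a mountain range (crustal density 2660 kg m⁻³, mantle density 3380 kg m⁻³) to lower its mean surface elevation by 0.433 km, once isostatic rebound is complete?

2.03 km

Net drop Δ = e − u = e − e ρ_c/ρ_m = e (ρ_m − ρ_c)/ρ_m.
e = Δ ρ_m/(ρ_m − ρ_c) = 0.433 km × 3380/720 = 2.03 km.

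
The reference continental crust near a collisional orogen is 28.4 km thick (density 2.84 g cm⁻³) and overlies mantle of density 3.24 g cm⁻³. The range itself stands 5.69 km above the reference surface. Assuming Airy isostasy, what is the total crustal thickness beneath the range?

Root depth r = h ρ_c / (ρ_m − ρ_c) = 5.69 km × 2.84 / 0.4 = 40.4 km.
Total thickness = T + h + r = 28.4 km + 5.69 km + 40.4 km = 74.5 km.

74.5 km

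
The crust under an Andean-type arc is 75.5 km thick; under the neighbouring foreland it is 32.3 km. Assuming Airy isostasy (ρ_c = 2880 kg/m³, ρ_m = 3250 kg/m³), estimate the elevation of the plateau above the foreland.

Excess crust Δ = 75.5 km − 32.3 km = 43.2 km, split between elevation h and root r with h + r = Δ.
Airy balance ρ_c h = (ρ_m − ρ_c) r gives r = h ρ_c/(ρ_m − ρ_c), so h (1 + ρ_c/(ρ_m − ρ_c)) = Δ, i.e. h = Δ (ρ_m − ρ_c)/ρ_m.
h = 43.2 km × 370/3250 = 4.92 km.

4.92 km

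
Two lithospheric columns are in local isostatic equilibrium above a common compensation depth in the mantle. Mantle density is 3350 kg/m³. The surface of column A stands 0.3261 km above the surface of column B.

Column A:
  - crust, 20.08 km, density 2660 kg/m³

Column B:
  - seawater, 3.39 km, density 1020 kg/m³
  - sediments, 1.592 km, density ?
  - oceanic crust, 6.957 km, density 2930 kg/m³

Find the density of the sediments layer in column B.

Take the compensation level at the base of the deeper column (depth z_c below the surface of column A) and equate Σ ρ_i t_i down to z_c; mantle fills any gap and the z_c terms cancel.
Column A: 20.08×2660 + (z_c − 20.08)×3350
Column B: 0.3261×0 + 3.39×1020 + 1.592×ρ + 6.957×2930 + (z_c − 0.3261 − 11.939)×3350
The z_c×3350 term appears on both sides and cancels. Collect the known terms of each column as K = Σ(ρt)_known − 3350 × (depth of known layers): K_A = 53412.8 − 3350×20.08 = −13855.2; K_B = 23841.81 − 3350×(0.3261 + 11.939) = −17246.275.
Balance: K_A = K_B + 1.592×ρ, so ρ = (K_A − K_B)/1.592 = 3391.08/1.592 = 2130 kg/m³.

2130 kg/m³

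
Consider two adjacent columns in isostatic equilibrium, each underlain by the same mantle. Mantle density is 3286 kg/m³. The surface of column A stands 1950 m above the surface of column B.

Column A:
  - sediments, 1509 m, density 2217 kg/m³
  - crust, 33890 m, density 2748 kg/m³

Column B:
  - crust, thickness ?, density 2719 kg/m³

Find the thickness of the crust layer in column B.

23700 m

Take the compensation level at the base of the deeper column (depth z_c below the surface of column A) and equate Σ ρ_i t_i down to z_c; mantle fills any gap and the z_c terms cancel.
Column A: 1509×2217 + 33890×2748 + (z_c − 35399)×3286
Column B: 1950×0 + x×2719 + (z_c − 1950 − 0 − x)×3286
The z_c×3286 term appears on both sides and cancels. Collect the known terms of each column as K = Σ(ρt)_known − 3286 × (depth of known layers): K_A = 96475173 − 3286×35399 = −19845941; K_B = 0 − 3286×(1950 + 0) = −6407700.
Balance: K_A = K_B − x×(3286 − 2719), so x = (K_B − K_A)/(3286 − 2719) = 13438200/567 = 23700 m.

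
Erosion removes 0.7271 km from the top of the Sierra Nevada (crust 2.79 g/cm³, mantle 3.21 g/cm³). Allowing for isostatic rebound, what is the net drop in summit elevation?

0.0951 km

Rebound u = e ρ_c/ρ_m = 0.7271 km × 2.79/3.21 = 0.632 km.
Net surface drop = e − u = 0.7271 km − 0.632 km = e (ρ_m − ρ_c)/ρ_m = 0.0951 km.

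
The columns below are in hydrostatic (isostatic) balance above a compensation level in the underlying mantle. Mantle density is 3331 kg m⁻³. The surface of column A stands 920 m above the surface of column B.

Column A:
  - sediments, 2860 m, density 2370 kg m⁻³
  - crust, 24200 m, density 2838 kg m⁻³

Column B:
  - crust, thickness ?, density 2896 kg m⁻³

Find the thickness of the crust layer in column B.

26700 m

Take the compensation level at the base of the deeper column (depth z_c below the surface of column A) and equate Σ ρ_i t_i down to z_c; mantle fills any gap and the z_c terms cancel.
Column A: 2860×2370 + 24200×2838 + (z_c − 27060)×3331
Column B: 920×0 + x×2896 + (z_c − 920 − 0 − x)×3331
The z_c×3331 term appears on both sides and cancels. Collect the known terms of each column as K = Σ(ρt)_known − 3331 × (depth of known layers): K_A = 75457800 − 3331×27060 = −14679060; K_B = 0 − 3331×(920 + 0) = −3064520.
Balance: K_A = K_B − x×(3331 − 2896), so x = (K_B − K_A)/(3331 − 2896) = 11614500/435 = 26700 m.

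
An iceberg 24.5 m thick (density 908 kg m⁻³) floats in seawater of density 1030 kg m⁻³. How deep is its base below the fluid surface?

21.6 m

Draft d = t ρ_obj/ρ_fluid = 24.5 m × 908/1030 = 21.6 m.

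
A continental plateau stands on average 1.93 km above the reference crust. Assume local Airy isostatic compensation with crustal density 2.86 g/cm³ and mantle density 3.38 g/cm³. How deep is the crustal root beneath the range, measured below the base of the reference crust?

10.6 km

Isostatic balance requires: the weight of the topography is balanced by the buoyancy of the root, ρ_c h = (ρ_m − ρ_c) r.
r = h · ρ_c / (ρ_m − ρ_c) = 1.93 km × 2.86 / (3.38 − 2.86) = 10.6 km.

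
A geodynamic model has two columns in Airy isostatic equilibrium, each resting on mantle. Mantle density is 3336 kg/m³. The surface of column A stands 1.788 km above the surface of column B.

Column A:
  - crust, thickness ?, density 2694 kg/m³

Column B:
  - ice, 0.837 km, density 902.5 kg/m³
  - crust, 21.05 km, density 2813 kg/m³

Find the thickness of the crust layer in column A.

Take the compensation level at the base of the deeper column (depth z_c below the surface of column A) and equate Σ ρ_i t_i down to z_c; mantle fills any gap and the z_c terms cancel.
Column A: x×2694 + (z_c − 0 − x)×3336
Column B: 1.788×0 + 0.837×902.5 + 21.05×2813 + (z_c − 1.788 − 21.887)×3336
The z_c×3336 term appears on both sides and cancels. Collect the known terms of each column as K = Σ(ρt)_known − 3336 × (depth of known layers): K_A = 0 − 3336×0 = 0; K_B = 59969.0425 − 3336×(1.788 + 21.887) = −19010.7575.
Balance: K_A − x×(3336 − 2694) = K_B, so x = (K_A − K_B)/(3336 − 2694) = 19010.8/642 = 29.6 km.

29.6 km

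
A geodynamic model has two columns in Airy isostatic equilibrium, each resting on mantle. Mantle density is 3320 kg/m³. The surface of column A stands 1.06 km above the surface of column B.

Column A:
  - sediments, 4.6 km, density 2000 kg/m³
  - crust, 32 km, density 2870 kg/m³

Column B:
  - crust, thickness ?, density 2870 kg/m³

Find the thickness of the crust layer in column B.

Take the compensation level at the base of the deeper column (depth z_c below the surface of column A) and equate Σ ρ_i t_i down to z_c; mantle fills any gap and the z_c terms cancel.
Column A: 4.6×2000 + 32×2870 + (z_c − 36.6)×3320
Column B: 1.06×0 + x×2870 + (z_c − 1.06 − 0 − x)×3320
The z_c×3320 term appears on both sides and cancels. Collect the known terms of each column as K = Σ(ρt)_known − 3320 × (depth of known layers): K_A = 101040 − 3320×36.6 = −20472; K_B = 0 − 3320×(1.06 + 0) = −3519.2.
Balance: K_A = K_B − x×(3320 − 2870), so x = (K_B − K_A)/(3320 − 2870) = 16952.8/450 = 37.7 km.

37.7 km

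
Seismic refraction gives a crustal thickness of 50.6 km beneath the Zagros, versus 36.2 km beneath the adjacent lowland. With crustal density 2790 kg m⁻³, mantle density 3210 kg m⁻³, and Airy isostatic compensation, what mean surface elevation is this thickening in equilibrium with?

Excess crust Δ = 50.6 km − 36.2 km = 14.4 km, split between elevation h and root r with h + r = Δ.
Airy balance ρ_c h = (ρ_m − ρ_c) r gives r = h ρ_c/(ρ_m − ρ_c), so h (1 + ρ_c/(ρ_m − ρ_c)) = Δ, i.e. h = Δ (ρ_m − ρ_c)/ρ_m.
h = 14.4 km × 420/3210 = 1.88 km.

1.88 km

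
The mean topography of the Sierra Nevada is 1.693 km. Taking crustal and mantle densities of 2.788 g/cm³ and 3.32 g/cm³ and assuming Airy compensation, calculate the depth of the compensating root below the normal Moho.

8.87 km

Isostatic balance requires: the weight of the topography is balanced by the buoyancy of the root, ρ_c h = (ρ_m − ρ_c) r.
r = h · ρ_c / (ρ_m − ρ_c) = 1.693 km × 2.788 / (3.32 − 2.788) = 8.87 km.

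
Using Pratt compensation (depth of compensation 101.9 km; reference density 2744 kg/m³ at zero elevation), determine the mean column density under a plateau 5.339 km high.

2610 kg/m³

Pratt balance: ρ_ref D = ρ (D + h).
ρ = ρ_ref D/(D + h) = 2744 × 101.9 km/(101.9 km + 5.339 km) = 2610 kg/m³.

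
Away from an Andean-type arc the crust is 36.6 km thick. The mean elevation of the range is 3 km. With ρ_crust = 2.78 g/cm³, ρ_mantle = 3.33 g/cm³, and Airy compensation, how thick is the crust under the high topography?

54.8 km

Root depth r = h ρ_c / (ρ_m − ρ_c) = 3 km × 2.78 / 0.55 = 15.16 km.
Total thickness = T + h + r = 36.6 km + 3 km + 15.16 km = 54.8 km.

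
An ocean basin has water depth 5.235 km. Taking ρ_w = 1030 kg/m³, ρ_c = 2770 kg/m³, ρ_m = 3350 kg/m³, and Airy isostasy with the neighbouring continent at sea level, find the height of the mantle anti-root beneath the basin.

15.7 km

In Airy isostatic equilibrium: replacing crust with seawater at the top is compensated by replacing crust with mantle at the base: d (ρ_c − ρ_w) = a (ρ_m − ρ_c).
a = d (ρ_c − ρ_w)/(ρ_m − ρ_c) = 5.235 km × 1740/580 = 15.7 km.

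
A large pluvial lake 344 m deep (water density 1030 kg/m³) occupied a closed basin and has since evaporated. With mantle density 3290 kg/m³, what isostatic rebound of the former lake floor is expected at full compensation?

u = d ρ_w/ρ_m = 344 m × 1030/3290 = 108 m.

108 m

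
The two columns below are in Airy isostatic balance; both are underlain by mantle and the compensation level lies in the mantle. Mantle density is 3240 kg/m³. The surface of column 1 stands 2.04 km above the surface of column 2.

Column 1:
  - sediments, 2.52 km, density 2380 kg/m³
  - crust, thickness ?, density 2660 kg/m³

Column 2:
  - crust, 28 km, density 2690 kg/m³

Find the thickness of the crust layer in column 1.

34.2 km

Take the compensation level at the base of the deeper column (depth z_c below the surface of column 1) and equate Σ ρ_i t_i down to z_c; mantle fills any gap and the z_c terms cancel.
Column 1: 2.52×2380 + x×2660 + (z_c − 2.52 − x)×3240
Column 2: 2.04×0 + 28×2690 + (z_c − 2.04 − 28)×3240
The z_c×3240 term appears on both sides and cancels. Collect the known terms of each column as K = Σ(ρt)_known − 3240 × (depth of known layers): K_1 = 5997.6 − 3240×2.52 = −2167.2; K_2 = 75320 − 3240×(2.04 + 28) = −22009.6.
Balance: K_1 − x×(3240 − 2660) = K_2, so x = (K_1 − K_2)/(3240 − 2660) = 19842.4/580 = 34.2 km.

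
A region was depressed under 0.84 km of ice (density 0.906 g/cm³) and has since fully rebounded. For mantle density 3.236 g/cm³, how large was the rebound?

Removing the load lets mantle flow back in; uplift u satisfies ρ_ice t = ρ_m u.
u = t ρ_ice/ρ_m = 0.84 km × 0.906/3.236 = 0.235 km.

0.235 km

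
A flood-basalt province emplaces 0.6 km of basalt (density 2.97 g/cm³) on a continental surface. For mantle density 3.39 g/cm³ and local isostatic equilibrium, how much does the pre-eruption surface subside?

Subaerial loading: s = t ρ_load / ρ_m.
s = 0.6 km × 2.97/3.39 = 0.526 km.

0.526 km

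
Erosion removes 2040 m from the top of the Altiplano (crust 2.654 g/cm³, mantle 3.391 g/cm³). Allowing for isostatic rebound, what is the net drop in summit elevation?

Rebound u = e ρ_c/ρ_m = 2040 m × 2.654/3.391 = 1597 m.
Net surface drop = e − u = 2040 m − 1597 m = e (ρ_m − ρ_c)/ρ_m = 443 m.

443 m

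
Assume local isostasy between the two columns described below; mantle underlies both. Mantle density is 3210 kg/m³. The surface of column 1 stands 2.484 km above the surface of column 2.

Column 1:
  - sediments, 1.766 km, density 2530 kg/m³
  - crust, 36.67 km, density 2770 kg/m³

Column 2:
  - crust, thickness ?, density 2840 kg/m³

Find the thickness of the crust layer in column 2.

Take the compensation level at the base of the deeper column (depth z_c below the surface of column 1) and equate Σ ρ_i t_i down to z_c; mantle fills any gap and the z_c terms cancel.
Column 1: 1.766×2530 + 36.67×2770 + (z_c − 38.436)×3210
Column 2: 2.484×0 + x×2840 + (z_c − 2.484 − 0 − x)×3210
The z_c×3210 term appears on both sides and cancels. Collect the known terms of each column as K = Σ(ρt)_known − 3210 × (depth of known layers): K_1 = 106043.88 − 3210×38.436 = −17335.68; K_2 = 0 − 3210×(2.484 + 0) = −7973.64.
Balance: K_1 = K_2 − x×(3210 − 2840), so x = (K_2 − K_1)/(3210 − 2840) = 9362.04/370 = 25.3 km.

25.3 km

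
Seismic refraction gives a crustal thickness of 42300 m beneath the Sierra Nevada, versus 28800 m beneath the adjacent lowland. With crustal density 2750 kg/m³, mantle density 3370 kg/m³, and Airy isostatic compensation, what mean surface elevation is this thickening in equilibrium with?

Excess crust Δ = 42300 m − 28800 m = 13500 m, split between elevation h and root r with h + r = Δ.
Airy balance ρ_c h = (ρ_m − ρ_c) r gives r = h ρ_c/(ρ_m − ρ_c), so h (1 + ρ_c/(ρ_m − ρ_c)) = Δ, i.e. h = Δ (ρ_m − ρ_c)/ρ_m.
h = 13500 m × 620/3370 = 2480 m.

2480 m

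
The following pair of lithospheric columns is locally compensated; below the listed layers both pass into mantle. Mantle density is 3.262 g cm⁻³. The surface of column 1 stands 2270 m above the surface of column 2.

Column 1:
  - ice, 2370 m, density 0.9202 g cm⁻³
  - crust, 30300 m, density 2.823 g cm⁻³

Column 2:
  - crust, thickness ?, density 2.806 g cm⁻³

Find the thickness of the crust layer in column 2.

25100 m

Take the compensation level at the base of the deeper column (depth z_c below the surface of column 1) and equate Σ ρ_i t_i down to z_c; mantle fills any gap and the z_c terms cancel.
Column 1: 2370×0.9202 + 30300×2.823 + (z_c − 32670)×3.262
Column 2: 2270×0 + x×2.806 + (z_c − 2270 − 0 − x)×3.262
The z_c×3.262 term appears on both sides and cancels. Collect the known terms of each column as K = Σ(ρt)_known − 3.262 × (depth of known layers): K_1 = 87717.774 − 3.262×32670 = −18851.766; K_2 = 0 − 3.262×(2270 + 0) = −7404.74.
Balance: K_1 = K_2 − x×(3.262 − 2.806), so x = (K_2 − K_1)/(3.262 − 2.806) = 11447/0.456 = 25100 m.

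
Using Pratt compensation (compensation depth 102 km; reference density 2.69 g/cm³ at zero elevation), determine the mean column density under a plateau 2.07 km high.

Pratt balance: ρ_ref D = ρ (D + h).
ρ = ρ_ref D/(D + h) = 2.69 × 102 km/(102 km + 2.07 km) = 2.64 g/cm³.

2.64 g/cm³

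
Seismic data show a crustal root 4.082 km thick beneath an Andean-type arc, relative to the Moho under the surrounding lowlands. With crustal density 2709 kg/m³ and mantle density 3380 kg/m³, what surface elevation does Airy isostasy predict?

1.01 km

For local isostatic compensation: ρ_c h = (ρ_m − ρ_c) r.
h = r (ρ_m − ρ_c) / ρ_c = 4.082 km × (3380 − 2709) / 2709 = 1.01 km.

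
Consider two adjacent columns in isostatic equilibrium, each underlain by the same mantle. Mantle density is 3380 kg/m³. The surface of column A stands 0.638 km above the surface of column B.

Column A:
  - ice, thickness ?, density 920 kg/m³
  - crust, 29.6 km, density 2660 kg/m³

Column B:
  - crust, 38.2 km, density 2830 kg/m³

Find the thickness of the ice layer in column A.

Take the compensation level at the base of the deeper column (depth z_c below the surface of column A) and equate Σ ρ_i t_i down to z_c; mantle fills any gap and the z_c terms cancel.
Column A: x×920 + 29.6×2660 + (z_c − 29.6 − x)×3380
Column B: 0.638×0 + 38.2×2830 + (z_c − 0.638 − 38.2)×3380
The z_c×3380 term appears on both sides and cancels. Collect the known terms of each column as K = Σ(ρt)_known − 3380 × (depth of known layers): K_A = 78736 − 3380×29.6 = −21312; K_B = 108106 − 3380×(0.638 + 38.2) = −23166.44.
Balance: K_A − x×(3380 − 920) = K_B, so x = (K_A − K_B)/(3380 − 920) = 1854.44/2460 = 0.754 km.

0.754 km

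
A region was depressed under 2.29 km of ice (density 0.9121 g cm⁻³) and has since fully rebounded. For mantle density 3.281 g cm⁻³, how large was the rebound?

Removing the load lets mantle flow back in; uplift u satisfies ρ_ice t = ρ_m u.
u = t ρ_ice/ρ_m = 2.29 km × 0.9121/3.281 = 0.637 km.

0.637 km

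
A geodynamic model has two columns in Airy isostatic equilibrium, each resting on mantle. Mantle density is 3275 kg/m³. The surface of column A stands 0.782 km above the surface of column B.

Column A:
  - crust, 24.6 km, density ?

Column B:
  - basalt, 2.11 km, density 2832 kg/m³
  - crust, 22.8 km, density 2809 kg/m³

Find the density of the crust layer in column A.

Take the compensation level at the base of the deeper column (depth z_c below the surface of column A) and equate Σ ρ_i t_i down to z_c; mantle fills any gap and the z_c terms cancel.
Column A: 24.6×ρ + (z_c − 24.6)×3275
Column B: 0.782×0 + 2.11×2832 + 22.8×2809 + (z_c − 0.782 − 24.91)×3275
The z_c×3275 term appears on both sides and cancels. Collect the known terms of each column as K = Σ(ρt)_known − 3275 × (depth of known layers): K_A = 0 − 3275×24.6 = −80565; K_B = 70020.72 − 3275×(0.782 + 24.91) = −14120.58.
Balance: K_A + 24.6×ρ = K_B, so ρ = (K_B − K_A)/24.6 = 66444.4/24.6 = 2700 kg/m³.

2700 kg/m³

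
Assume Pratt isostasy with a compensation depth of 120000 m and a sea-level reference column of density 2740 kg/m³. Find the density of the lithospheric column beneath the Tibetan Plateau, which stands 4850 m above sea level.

Pratt balance: ρ_ref D = ρ (D + h).
ρ = ρ_ref D/(D + h) = 2740 × 120000 m/(120000 m + 4850 m) = 2630 kg/m³.

2630 kg/m³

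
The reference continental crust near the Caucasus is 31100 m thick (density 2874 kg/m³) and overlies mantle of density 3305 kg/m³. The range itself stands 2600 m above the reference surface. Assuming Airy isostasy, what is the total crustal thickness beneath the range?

Root depth r = h ρ_c / (ρ_m − ρ_c) = 2600 m × 2874 / 431 = 17340 m.
Total thickness = T + h + r = 31100 m + 2600 m + 17340 m = 51000 m.

51000 m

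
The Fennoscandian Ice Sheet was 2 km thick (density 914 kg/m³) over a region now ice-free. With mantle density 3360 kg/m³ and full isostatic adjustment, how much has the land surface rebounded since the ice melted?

0.544 km

Removing the load lets mantle flow back in; uplift u satisfies ρ_ice t = ρ_m u.
u = t ρ_ice/ρ_m = 2 km × 914/3360 = 0.544 km.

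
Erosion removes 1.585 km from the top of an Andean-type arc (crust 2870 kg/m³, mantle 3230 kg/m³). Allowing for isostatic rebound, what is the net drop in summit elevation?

Rebound u = e ρ_c/ρ_m = 1.585 km × 2870/3230 = 1.408 km.
Net surface drop = e − u = 1.585 km − 1.408 km = e (ρ_m − ρ_c)/ρ_m = 0.177 km.

0.177 km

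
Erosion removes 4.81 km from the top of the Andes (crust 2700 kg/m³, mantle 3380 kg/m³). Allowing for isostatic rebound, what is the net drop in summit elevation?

Rebound u = e ρ_c/ρ_m = 4.81 km × 2700/3380 = 3.842 km.
Net surface drop = e − u = 4.81 km − 3.842 km = e (ρ_m − ρ_c)/ρ_m = 0.968 km.

0.968 km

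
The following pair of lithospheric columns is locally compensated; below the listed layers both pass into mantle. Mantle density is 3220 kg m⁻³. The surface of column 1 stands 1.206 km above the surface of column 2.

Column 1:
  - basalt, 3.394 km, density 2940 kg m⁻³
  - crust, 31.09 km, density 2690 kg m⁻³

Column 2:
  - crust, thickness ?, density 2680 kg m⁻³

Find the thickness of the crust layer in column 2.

25.1 km

Take the compensation level at the base of the deeper column (depth z_c below the surface of column 1) and equate Σ ρ_i t_i down to z_c; mantle fills any gap and the z_c terms cancel.
Column 1: 3.394×2940 + 31.09×2690 + (z_c − 34.484)×3220
Column 2: 1.206×0 + x×2680 + (z_c − 1.206 − 0 − x)×3220
The z_c×3220 term appears on both sides and cancels. Collect the known terms of each column as K = Σ(ρt)_known − 3220 × (depth of known layers): K_1 = 93610.46 − 3220×34.484 = −17428.02; K_2 = 0 − 3220×(1.206 + 0) = −3883.32.
Balance: K_1 = K_2 − x×(3220 − 2680), so x = (K_2 − K_1)/(3220 − 2680) = 13544.7/540 = 25.1 km.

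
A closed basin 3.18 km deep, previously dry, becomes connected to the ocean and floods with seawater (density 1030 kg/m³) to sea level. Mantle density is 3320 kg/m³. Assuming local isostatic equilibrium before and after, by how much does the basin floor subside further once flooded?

1.43 km

After flooding the water column is d + s deep. Its weight must equal the weight of mantle displaced by the extra subsidence s: (d + s) ρ_w = s ρ_m.
s = d ρ_w / (ρ_m − ρ_w) = 3.18 km × 1030/(3320 − 1030) = 1.43 km.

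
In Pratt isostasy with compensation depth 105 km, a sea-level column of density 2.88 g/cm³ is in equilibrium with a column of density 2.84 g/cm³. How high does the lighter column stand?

ρ_ref D = ρ (D + h) → h = D (ρ_ref − ρ)/ρ.
h = 105 km × (2.88 − 2.84)/2.84 = 1.48 km.

1.48 km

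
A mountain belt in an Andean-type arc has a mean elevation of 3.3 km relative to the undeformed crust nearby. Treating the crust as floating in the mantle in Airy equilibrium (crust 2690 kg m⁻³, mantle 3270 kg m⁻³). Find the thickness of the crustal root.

Equating mass per unit area of the two columns: the weight of the topography is balanced by the buoyancy of the root, ρ_c h = (ρ_m − ρ_c) r.
r = h · ρ_c / (ρ_m − ρ_c) = 3.3 km × 2690 / (3270 − 2690) = 15.3 km.

15.3 km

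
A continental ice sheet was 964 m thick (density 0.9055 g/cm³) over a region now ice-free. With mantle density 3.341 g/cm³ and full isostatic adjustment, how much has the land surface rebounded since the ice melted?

261 m

Removing the load lets mantle flow back in; uplift u satisfies ρ_ice t = ρ_m u.
u = t ρ_ice/ρ_m = 964 m × 0.9055/3.341 = 261 m.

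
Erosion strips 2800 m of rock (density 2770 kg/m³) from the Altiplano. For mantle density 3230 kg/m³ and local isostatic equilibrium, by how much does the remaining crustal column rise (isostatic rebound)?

2400 m

Unloading: uplift u = e ρ_c/ρ_m = 2800 m × 2770/3230 = 2400 m.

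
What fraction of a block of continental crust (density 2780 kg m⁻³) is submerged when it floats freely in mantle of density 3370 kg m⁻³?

Submerged fraction = ρ_obj/ρ_fluid = 2780/3370 = 82.5%.

82.5%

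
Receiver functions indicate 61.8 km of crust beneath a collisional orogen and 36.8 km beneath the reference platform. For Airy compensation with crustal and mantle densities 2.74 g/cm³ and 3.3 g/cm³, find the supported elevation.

Excess crust Δ = 61.8 km − 36.8 km = 25 km, split between elevation h and root r with h + r = Δ.
Airy balance ρ_c h = (ρ_m − ρ_c) r gives r = h ρ_c/(ρ_m − ρ_c), so h (1 + ρ_c/(ρ_m − ρ_c)) = Δ, i.e. h = Δ (ρ_m − ρ_c)/ρ_m.
h = 25 km × 0.56/3.3 = 4.24 km.

4.24 km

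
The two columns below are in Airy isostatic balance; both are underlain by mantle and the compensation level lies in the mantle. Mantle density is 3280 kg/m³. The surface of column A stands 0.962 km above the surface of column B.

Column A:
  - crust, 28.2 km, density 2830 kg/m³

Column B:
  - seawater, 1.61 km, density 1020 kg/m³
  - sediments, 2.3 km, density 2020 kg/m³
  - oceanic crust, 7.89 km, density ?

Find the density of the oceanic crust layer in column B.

2900 kg/m³

Take the compensation level at the base of the deeper column (depth z_c below the surface of column A) and equate Σ ρ_i t_i down to z_c; mantle fills any gap and the z_c terms cancel.
Column A: 28.2×2830 + (z_c − 28.2)×3280
Column B: 0.962×0 + 1.61×1020 + 2.3×2020 + 7.89×ρ + (z_c − 0.962 − 11.8)×3280
The z_c×3280 term appears on both sides and cancels. Collect the known terms of each column as K = Σ(ρt)_known − 3280 × (depth of known layers): K_A = 79806 − 3280×28.2 = −12690; K_B = 6288.2 − 3280×(0.962 + 11.8) = −35571.16.
Balance: K_A = K_B + 7.89×ρ, so ρ = (K_A − K_B)/7.89 = 22881.2/7.89 = 2900 kg/m³.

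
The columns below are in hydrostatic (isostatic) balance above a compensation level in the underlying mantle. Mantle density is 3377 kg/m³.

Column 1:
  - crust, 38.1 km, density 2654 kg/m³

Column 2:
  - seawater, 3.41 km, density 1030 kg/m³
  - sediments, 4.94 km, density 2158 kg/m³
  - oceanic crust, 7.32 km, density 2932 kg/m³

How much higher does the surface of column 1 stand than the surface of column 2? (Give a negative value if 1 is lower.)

3.04 km

For any compensation level in the mantle, the mantle terms cancel and isostasy reduces to e = (Σt_1 − Σt_2) − (Σ(ρt)_1 − Σ(ρt)_2) / ρ_m.
Σt_1 = 38.1 km; Σt_2 = 15.67 km; Σ(ρt)_1 = 101117.4; Σ(ρt)_2 = 35635.06 (in km·kg/m³).
e = (38.1 − 15.67) − (101117.4 − 35635.06) / 3377 = 3.04 km.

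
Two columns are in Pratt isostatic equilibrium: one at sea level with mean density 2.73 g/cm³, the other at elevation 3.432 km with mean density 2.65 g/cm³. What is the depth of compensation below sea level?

ρ_ref D = ρ (D + h) → D (ρ_ref − ρ) = ρ h.
D = ρ h/(ρ_ref − ρ) = 2.65 × 3.432 km/(2.73 − 2.65) = 114 km.

114 km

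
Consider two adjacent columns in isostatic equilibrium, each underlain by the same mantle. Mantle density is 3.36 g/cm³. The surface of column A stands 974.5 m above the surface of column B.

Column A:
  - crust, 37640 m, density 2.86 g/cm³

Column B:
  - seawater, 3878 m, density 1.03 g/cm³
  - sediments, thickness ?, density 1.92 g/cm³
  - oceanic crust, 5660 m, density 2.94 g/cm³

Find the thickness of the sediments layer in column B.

2870 m

Take the compensation level at the base of the deeper column (depth z_c below the surface of column A) and equate Σ ρ_i t_i down to z_c; mantle fills any gap and the z_c terms cancel.
Column A: 37640×2.86 + (z_c − 37640)×3.36
Column B: 974.5×0 + 3878×1.03 + x×1.92 + 5660×2.94 + (z_c − 974.5 − 9538 − x)×3.36
The z_c×3.36 term appears on both sides and cancels. Collect the known terms of each column as K = Σ(ρt)_known − 3.36 × (depth of known layers): K_A = 107650.4 − 3.36×37640 = −18820; K_B = 20634.74 − 3.36×(974.5 + 9538) = −14687.26.
Balance: K_A = K_B − x×(3.36 − 1.92), so x = (K_B − K_A)/(3.36 − 1.92) = 4132.74/1.44 = 2870 m.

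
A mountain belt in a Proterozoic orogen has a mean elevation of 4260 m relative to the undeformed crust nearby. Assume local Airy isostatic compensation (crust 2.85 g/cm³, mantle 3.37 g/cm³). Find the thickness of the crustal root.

23300 m

Equating mass per unit area of the two columns: the weight of the topography is balanced by the buoyancy of the root, ρ_c h = (ρ_m − ρ_c) r.
r = h · ρ_c / (ρ_m − ρ_c) = 4260 m × 2.85 / (3.37 − 2.85) = 23300 m.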